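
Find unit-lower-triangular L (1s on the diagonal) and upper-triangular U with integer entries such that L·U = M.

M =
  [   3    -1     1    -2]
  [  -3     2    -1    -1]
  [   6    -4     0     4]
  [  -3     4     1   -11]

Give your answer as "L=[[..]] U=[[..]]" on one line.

L=[[1,0,0,0],[-1,1,0,0],[2,-2,1,0],[-1,3,-1,1]] U=[[3,-1,1,-2],[0,1,0,-3],[0,0,-2,2],[0,0,0,-2]]

  R1 -= -1·R0 → [0,1,0,-3]
  R2 -= 2·R0 → [0,-2,-2,8]
  R3 -= -1·R0 → [0,3,2,-13]
  R2 -= -2·R1 → [0,0,-2,2]
  R3 -= 3·R1 → [0,0,2,-4]
  R3 -= -1·R2 → [0,0,0,-2]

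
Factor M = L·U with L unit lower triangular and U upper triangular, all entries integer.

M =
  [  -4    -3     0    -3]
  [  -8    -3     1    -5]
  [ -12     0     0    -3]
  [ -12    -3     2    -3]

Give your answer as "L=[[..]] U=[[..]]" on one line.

L=[[1,0,0,0],[2,1,0,0],[3,3,1,0],[3,2,0,1]] U=[[-4,-3,0,-3],[0,3,1,1],[0,0,-3,3],[0,0,0,4]]

  r1 -= 2·r0 → [0,3,1,1]
  r2 -= 3·r0 → [0,9,0,6]
  r3 -= 3·r0 → [0,6,2,6]
  r2 -= 3·r1 → [0,0,-3,3]
  r3 -= 2·r1 → [0,0,0,4]
  r3 -= 0·r2 → [0,0,0,4]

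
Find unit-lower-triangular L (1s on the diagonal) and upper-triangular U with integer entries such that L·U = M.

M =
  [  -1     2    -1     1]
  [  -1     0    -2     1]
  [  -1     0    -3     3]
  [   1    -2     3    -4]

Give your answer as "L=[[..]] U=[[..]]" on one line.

  R1 -= 1·R0 → [0,-2,-1,0]
  R2 -= 1·R0 → [0,-2,-2,2]
  R3 -= -1·R0 → [0,0,2,-3]
  R2 -= 1·R1 → [0,0,-1,2]
  R3 -= 0·R1 → [0,0,2,-3]
  R3 -= -2·R2 → [0,0,0,1]

L=[[1,0,0,0],[1,1,0,0],[1,1,1,0],[-1,0,-2,1]] U=[[-1,2,-1,1],[0,-2,-1,0],[0,0,-1,2],[0,0,0,1]]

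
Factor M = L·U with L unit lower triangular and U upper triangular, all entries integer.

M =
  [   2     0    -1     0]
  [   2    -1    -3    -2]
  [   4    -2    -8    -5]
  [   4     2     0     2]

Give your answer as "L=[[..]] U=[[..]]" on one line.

L=[[1,0,0,0],[1,1,0,0],[2,2,1,0],[2,-2,1,1]] U=[[2,0,-1,0],[0,-1,-2,-2],[0,0,-2,-1],[0,0,0,-1]]

  r1 -= 1·r0 → [0,-1,-2,-2]
  r2 -= 2·r0 → [0,-2,-6,-5]
  r3 -= 2·r0 → [0,2,2,2]
  r2 -= 2·r1 → [0,0,-2,-1]
  r3 -= -2·r1 → [0,0,-2,-2]
  r3 -= 1·r2 → [0,0,0,-1]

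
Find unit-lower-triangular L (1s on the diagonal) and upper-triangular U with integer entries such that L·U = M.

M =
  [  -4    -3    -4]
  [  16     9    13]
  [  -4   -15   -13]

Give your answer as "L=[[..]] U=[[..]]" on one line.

L=[[1,0,0],[-4,1,0],[1,4,1]] U=[[-4,-3,-4],[0,-3,-3],[0,0,3]]

  R1 -= -4·R0 → [0,-3,-3]
  R2 -= 1·R0 → [0,-12,-9]
  R2 -= 4·R1 → [0,0,3]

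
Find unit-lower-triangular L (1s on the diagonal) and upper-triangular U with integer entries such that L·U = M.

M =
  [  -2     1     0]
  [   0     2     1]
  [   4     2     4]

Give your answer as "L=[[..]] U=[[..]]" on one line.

L=[[1,0,0],[0,1,0],[-2,2,1]] U=[[-2,1,0],[0,2,1],[0,0,2]]

  R1 -= 0·R0 → [0,2,1]
  R2 -= -2·R0 → [0,4,4]
  R2 -= 2·R1 → [0,0,2]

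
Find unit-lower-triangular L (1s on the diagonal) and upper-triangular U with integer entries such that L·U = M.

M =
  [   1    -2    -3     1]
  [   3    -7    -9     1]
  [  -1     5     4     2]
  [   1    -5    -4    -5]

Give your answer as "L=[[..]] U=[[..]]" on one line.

L=[[1,0,0,0],[3,1,0,0],[-1,-3,1,0],[1,3,-1,1]] U=[[1,-2,-3,1],[0,-1,0,-2],[0,0,1,-3],[0,0,0,-3]]

  r1 -= 3·r0 → [0,-1,0,-2]
  r2 -= -1·r0 → [0,3,1,3]
  r3 -= 1·r0 → [0,-3,-1,-6]
  r2 -= -3·r1 → [0,0,1,-3]
  r3 -= 3·r1 → [0,0,-1,0]
  r3 -= -1·r2 → [0,0,0,-3]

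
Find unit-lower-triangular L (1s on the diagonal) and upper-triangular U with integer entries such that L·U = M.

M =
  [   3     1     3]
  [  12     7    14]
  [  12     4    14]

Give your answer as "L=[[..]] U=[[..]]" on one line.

L=[[1,0,0],[4,1,0],[4,0,1]] U=[[3,1,3],[0,3,2],[0,0,2]]

  r1 -= 4·r0 → [0,3,2]
  r2 -= 4·r0 → [0,0,2]
  r2 -= 0·r1 → [0,0,2]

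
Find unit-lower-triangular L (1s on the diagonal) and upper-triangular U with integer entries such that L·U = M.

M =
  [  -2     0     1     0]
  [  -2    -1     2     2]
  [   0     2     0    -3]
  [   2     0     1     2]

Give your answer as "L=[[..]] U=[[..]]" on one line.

L=[[1,0,0,0],[1,1,0,0],[0,-2,1,0],[-1,0,1,1]] U=[[-2,0,1,0],[0,-1,1,2],[0,0,2,1],[0,0,0,1]]

  R1 -= 1·R0 → [0,-1,1,2]
  R2 -= 0·R0 → [0,2,0,-3]
  R3 -= -1·R0 → [0,0,2,2]
  R2 -= -2·R1 → [0,0,2,1]
  R3 -= 0·R1 → [0,0,2,2]
  R3 -= 1·R2 → [0,0,0,1]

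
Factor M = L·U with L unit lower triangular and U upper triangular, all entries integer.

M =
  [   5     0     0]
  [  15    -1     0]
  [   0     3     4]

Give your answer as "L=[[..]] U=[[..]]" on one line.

  row1 -= 3·row0 → [0,-1,0]
  row2 -= 0·row0 → [0,3,4]
  row2 -= -3·row1 → [0,0,4]

L=[[1,0,0],[3,1,0],[0,-3,1]] U=[[5,0,0],[0,-1,0],[0,0,4]]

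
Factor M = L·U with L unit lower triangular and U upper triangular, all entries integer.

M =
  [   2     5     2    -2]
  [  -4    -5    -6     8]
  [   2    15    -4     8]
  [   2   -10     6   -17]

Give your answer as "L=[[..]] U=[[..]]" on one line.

  row1 -= -2·row0 → [0,5,-2,4]
  row2 -= 1·row0 → [0,10,-6,10]
  row3 -= 1·row0 → [0,-15,4,-15]
  row2 -= 2·row1 → [0,0,-2,2]
  row3 -= -3·row1 → [0,0,-2,-3]
  row3 -= 1·row2 → [0,0,0,-5]

L=[[1,0,0,0],[-2,1,0,0],[1,2,1,0],[1,-3,1,1]] U=[[2,5,2,-2],[0,5,-2,4],[0,0,-2,2],[0,0,0,-5]]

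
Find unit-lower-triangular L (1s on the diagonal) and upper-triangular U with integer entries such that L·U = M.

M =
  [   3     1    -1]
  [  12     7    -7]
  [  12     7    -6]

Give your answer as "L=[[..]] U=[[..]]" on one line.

L=[[1,0,0],[4,1,0],[4,1,1]] U=[[3,1,-1],[0,3,-3],[0,0,1]]

  r1 -= 4·r0 → [0,3,-3]
  r2 -= 4·r0 → [0,3,-2]
  r2 -= 1·r1 → [0,0,1]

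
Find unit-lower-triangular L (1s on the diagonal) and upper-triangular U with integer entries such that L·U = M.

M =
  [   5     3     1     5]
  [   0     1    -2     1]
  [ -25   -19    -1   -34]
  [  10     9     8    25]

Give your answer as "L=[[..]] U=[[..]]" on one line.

L=[[1,0,0,0],[0,1,0,0],[-5,-4,1,0],[2,3,-3,1]] U=[[5,3,1,5],[0,1,-2,1],[0,0,-4,-5],[0,0,0,-3]]

  r1 -= 0·r0 → [0,1,-2,1]
  r2 -= -5·r0 → [0,-4,4,-9]
  r3 -= 2·r0 → [0,3,6,15]
  r2 -= -4·r1 → [0,0,-4,-5]
  r3 -= 3·r1 → [0,0,12,12]
  r3 -= -3·r2 → [0,0,0,-3]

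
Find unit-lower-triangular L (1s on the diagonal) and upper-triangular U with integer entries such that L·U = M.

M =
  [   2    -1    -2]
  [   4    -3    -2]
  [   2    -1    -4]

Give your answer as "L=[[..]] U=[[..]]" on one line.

  R1 -= 2·R0 → [0,-1,2]
  R2 -= 1·R0 → [0,0,-2]
  R2 -= 0·R1 → [0,0,-2]

L=[[1,0,0],[2,1,0],[1,0,1]] U=[[2,-1,-2],[0,-1,2],[0,0,-2]]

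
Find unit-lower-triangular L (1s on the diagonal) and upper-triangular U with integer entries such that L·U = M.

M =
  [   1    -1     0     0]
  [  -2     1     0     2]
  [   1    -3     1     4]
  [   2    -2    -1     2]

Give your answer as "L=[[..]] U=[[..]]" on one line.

L=[[1,0,0,0],[-2,1,0,0],[1,2,1,0],[2,0,-1,1]] U=[[1,-1,0,0],[0,-1,0,2],[0,0,1,0],[0,0,0,2]]

  r1 -= -2·r0 → [0,-1,0,2]
  r2 -= 1·r0 → [0,-2,1,4]
  r3 -= 2·r0 → [0,0,-1,2]
  r2 -= 2·r1 → [0,0,1,0]
  r3 -= 0·r1 → [0,0,-1,2]
  r3 -= -1·r2 → [0,0,0,2]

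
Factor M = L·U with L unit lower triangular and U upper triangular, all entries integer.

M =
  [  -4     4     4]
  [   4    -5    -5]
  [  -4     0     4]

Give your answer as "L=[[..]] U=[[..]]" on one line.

  R1 -= -1·R0 → [0,-1,-1]
  R2 -= 1·R0 → [0,-4,0]
  R2 -= 4·R1 → [0,0,4]

L=[[1,0,0],[-1,1,0],[1,4,1]] U=[[-4,4,4],[0,-1,-1],[0,0,4]]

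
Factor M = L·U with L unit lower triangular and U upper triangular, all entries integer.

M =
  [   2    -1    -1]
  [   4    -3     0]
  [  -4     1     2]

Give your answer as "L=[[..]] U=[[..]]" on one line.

  R1 -= 2·R0 → [0,-1,2]
  R2 -= -2·R0 → [0,-1,0]
  R2 -= 1·R1 → [0,0,-2]

L=[[1,0,0],[2,1,0],[-2,1,1]] U=[[2,-1,-1],[0,-1,2],[0,0,-2]]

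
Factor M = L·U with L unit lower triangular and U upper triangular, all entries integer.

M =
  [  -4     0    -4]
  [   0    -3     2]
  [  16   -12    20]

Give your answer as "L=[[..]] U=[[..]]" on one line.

L=[[1,0,0],[0,1,0],[-4,4,1]] U=[[-4,0,-4],[0,-3,2],[0,0,-4]]

  row1 -= 0·row0 → [0,-3,2]
  row2 -= -4·row0 → [0,-12,4]
  row2 -= 4·row1 → [0,0,-4]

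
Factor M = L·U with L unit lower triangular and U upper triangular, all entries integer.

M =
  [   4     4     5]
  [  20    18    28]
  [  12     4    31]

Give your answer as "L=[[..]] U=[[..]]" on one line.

L=[[1,0,0],[5,1,0],[3,4,1]] U=[[4,4,5],[0,-2,3],[0,0,4]]

  r1 -= 5·r0 → [0,-2,3]
  r2 -= 3·r0 → [0,-8,16]
  r2 -= 4·r1 → [0,0,4]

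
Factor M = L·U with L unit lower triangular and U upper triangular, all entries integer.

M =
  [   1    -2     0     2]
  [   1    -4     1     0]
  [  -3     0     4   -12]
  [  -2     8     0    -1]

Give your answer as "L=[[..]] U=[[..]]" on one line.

  row1 -= 1·row0 → [0,-2,1,-2]
  row2 -= -3·row0 → [0,-6,4,-6]
  row3 -= -2·row0 → [0,4,0,3]
  row2 -= 3·row1 → [0,0,1,0]
  row3 -= -2·row1 → [0,0,2,-1]
  row3 -= 2·row2 → [0,0,0,-1]

L=[[1,0,0,0],[1,1,0,0],[-3,3,1,0],[-2,-2,2,1]] U=[[1,-2,0,2],[0,-2,1,-2],[0,0,1,0],[0,0,0,-1]]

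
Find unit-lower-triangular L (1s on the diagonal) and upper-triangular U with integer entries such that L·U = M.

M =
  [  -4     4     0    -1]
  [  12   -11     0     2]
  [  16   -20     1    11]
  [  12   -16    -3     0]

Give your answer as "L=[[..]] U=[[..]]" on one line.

  r1 -= -3·r0 → [0,1,0,-1]
  r2 -= -4·r0 → [0,-4,1,7]
  r3 -= -3·r0 → [0,-4,-3,-3]
  r2 -= -4·r1 → [0,0,1,3]
  r3 -= -4·r1 → [0,0,-3,-7]
  r3 -= -3·r2 → [0,0,0,2]

L=[[1,0,0,0],[-3,1,0,0],[-4,-4,1,0],[-3,-4,-3,1]] U=[[-4,4,0,-1],[0,1,0,-1],[0,0,1,3],[0,0,0,2]]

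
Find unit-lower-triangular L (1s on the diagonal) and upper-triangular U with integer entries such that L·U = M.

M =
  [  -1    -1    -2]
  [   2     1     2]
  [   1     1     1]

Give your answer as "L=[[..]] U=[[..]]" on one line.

  row1 -= -2·row0 → [0,-1,-2]
  row2 -= -1·row0 → [0,0,-1]
  row2 -= 0·row1 → [0,0,-1]

L=[[1,0,0],[-2,1,0],[-1,0,1]] U=[[-1,-1,-2],[0,-1,-2],[0,0,-1]]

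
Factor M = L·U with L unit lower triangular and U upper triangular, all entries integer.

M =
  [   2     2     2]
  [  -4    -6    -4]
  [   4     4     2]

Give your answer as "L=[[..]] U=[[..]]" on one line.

L=[[1,0,0],[-2,1,0],[2,0,1]] U=[[2,2,2],[0,-2,0],[0,0,-2]]

  row1 -= -2·row0 → [0,-2,0]
  row2 -= 2·row0 → [0,0,-2]
  row2 -= 0·row1 → [0,0,-2]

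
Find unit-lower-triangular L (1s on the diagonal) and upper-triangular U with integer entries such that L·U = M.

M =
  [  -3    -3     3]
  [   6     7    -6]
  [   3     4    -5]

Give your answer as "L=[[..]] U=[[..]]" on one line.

L=[[1,0,0],[-2,1,0],[-1,1,1]] U=[[-3,-3,3],[0,1,0],[0,0,-2]]

  r1 -= -2·r0 → [0,1,0]
  r2 -= -1·r0 → [0,1,-2]
  r2 -= 1·r1 → [0,0,-2]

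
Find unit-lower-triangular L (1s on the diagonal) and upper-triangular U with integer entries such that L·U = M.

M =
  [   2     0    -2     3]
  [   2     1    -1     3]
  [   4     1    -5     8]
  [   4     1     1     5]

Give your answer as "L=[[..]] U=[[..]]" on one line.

L=[[1,0,0,0],[1,1,0,0],[2,1,1,0],[2,1,-2,1]] U=[[2,0,-2,3],[0,1,1,0],[0,0,-2,2],[0,0,0,3]]

  r1 -= 1·r0 → [0,1,1,0]
  r2 -= 2·r0 → [0,1,-1,2]
  r3 -= 2·r0 → [0,1,5,-1]
  r2 -= 1·r1 → [0,0,-2,2]
  r3 -= 1·r1 → [0,0,4,-1]
  r3 -= -2·r2 → [0,0,0,3]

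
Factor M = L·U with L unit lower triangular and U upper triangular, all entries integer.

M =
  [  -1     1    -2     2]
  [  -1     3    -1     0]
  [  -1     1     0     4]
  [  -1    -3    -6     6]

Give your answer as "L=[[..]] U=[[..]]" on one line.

  R1 -= 1·R0 → [0,2,1,-2]
  R2 -= 1·R0 → [0,0,2,2]
  R3 -= 1·R0 → [0,-4,-4,4]
  R2 -= 0·R1 → [0,0,2,2]
  R3 -= -2·R1 → [0,0,-2,0]
  R3 -= -1·R2 → [0,0,0,2]

L=[[1,0,0,0],[1,1,0,0],[1,0,1,0],[1,-2,-1,1]] U=[[-1,1,-2,2],[0,2,1,-2],[0,0,2,2],[0,0,0,2]]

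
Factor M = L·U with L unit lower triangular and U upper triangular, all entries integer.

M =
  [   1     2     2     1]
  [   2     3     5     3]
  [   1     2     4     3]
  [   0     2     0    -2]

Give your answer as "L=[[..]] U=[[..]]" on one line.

L=[[1,0,0,0],[2,1,0,0],[1,0,1,0],[0,-2,1,1]] U=[[1,2,2,1],[0,-1,1,1],[0,0,2,2],[0,0,0,-2]]

  R1 -= 2·R0 → [0,-1,1,1]
  R2 -= 1·R0 → [0,0,2,2]
  R3 -= 0·R0 → [0,2,0,-2]
  R2 -= 0·R1 → [0,0,2,2]
  R3 -= -2·R1 → [0,0,2,0]
  R3 -= 1·R2 → [0,0,0,-2]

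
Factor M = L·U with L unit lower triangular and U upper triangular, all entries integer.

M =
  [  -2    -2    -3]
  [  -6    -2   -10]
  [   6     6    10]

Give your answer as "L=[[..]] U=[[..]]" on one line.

  R1 -= 3·R0 → [0,4,-1]
  R2 -= -3·R0 → [0,0,1]
  R2 -= 0·R1 → [0,0,1]

L=[[1,0,0],[3,1,0],[-3,0,1]] U=[[-2,-2,-3],[0,4,-1],[0,0,1]]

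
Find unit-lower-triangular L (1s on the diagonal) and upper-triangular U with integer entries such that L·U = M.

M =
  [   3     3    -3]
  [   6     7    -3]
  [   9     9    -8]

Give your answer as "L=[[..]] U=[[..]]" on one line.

  R1 -= 2·R0 → [0,1,3]
  R2 -= 3·R0 → [0,0,1]
  R2 -= 0·R1 → [0,0,1]

L=[[1,0,0],[2,1,0],[3,0,1]] U=[[3,3,-3],[0,1,3],[0,0,1]]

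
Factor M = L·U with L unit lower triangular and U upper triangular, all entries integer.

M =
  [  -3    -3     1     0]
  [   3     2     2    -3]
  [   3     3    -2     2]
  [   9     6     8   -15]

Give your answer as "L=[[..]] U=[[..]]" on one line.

L=[[1,0,0,0],[-1,1,0,0],[-1,0,1,0],[-3,3,-2,1]] U=[[-3,-3,1,0],[0,-1,3,-3],[0,0,-1,2],[0,0,0,-2]]

  r1 -= -1·r0 → [0,-1,3,-3]
  r2 -= -1·r0 → [0,0,-1,2]
  r3 -= -3·r0 → [0,-3,11,-15]
  r2 -= 0·r1 → [0,0,-1,2]
  r3 -= 3·r1 → [0,0,2,-6]
  r3 -= -2·r2 → [0,0,0,-2]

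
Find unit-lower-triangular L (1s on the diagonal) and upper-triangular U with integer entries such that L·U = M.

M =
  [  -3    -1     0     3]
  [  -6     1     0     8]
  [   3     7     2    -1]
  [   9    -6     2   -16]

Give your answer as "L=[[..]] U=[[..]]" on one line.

L=[[1,0,0,0],[2,1,0,0],[-1,2,1,0],[-3,-3,1,1]] U=[[-3,-1,0,3],[0,3,0,2],[0,0,2,-2],[0,0,0,1]]

  row1 -= 2·row0 → [0,3,0,2]
  row2 -= -1·row0 → [0,6,2,2]
  row3 -= -3·row0 → [0,-9,2,-7]
  row2 -= 2·row1 → [0,0,2,-2]
  row3 -= -3·row1 → [0,0,2,-1]
  row3 -= 1·row2 → [0,0,0,1]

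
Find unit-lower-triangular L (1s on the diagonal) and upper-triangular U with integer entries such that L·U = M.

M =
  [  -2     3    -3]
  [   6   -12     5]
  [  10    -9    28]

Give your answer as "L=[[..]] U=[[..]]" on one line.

  r1 -= -3·r0 → [0,-3,-4]
  r2 -= -5·r0 → [0,6,13]
  r2 -= -2·r1 → [0,0,5]

L=[[1,0,0],[-3,1,0],[-5,-2,1]] U=[[-2,3,-3],[0,-3,-4],[0,0,5]]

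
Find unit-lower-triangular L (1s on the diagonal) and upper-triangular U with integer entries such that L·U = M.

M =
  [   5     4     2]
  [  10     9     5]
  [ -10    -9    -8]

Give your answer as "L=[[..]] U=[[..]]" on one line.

  R1 -= 2·R0 → [0,1,1]
  R2 -= -2·R0 → [0,-1,-4]
  R2 -= -1·R1 → [0,0,-3]

L=[[1,0,0],[2,1,0],[-2,-1,1]] U=[[5,4,2],[0,1,1],[0,0,-3]]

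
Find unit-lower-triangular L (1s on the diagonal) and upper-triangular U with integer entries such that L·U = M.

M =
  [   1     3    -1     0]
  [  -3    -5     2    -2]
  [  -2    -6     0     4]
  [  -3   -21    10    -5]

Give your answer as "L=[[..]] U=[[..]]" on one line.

L=[[1,0,0,0],[-3,1,0,0],[-2,0,1,0],[-3,-3,-2,1]] U=[[1,3,-1,0],[0,4,-1,-2],[0,0,-2,4],[0,0,0,-3]]

  r1 -= -3·r0 → [0,4,-1,-2]
  r2 -= -2·r0 → [0,0,-2,4]
  r3 -= -3·r0 → [0,-12,7,-5]
  r2 -= 0·r1 → [0,0,-2,4]
  r3 -= -3·r1 → [0,0,4,-11]
  r3 -= -2·r2 → [0,0,0,-3]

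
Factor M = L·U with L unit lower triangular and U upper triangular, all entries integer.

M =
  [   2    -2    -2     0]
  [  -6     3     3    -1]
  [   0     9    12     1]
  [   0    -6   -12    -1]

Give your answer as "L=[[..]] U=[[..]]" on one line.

  r1 -= -3·r0 → [0,-3,-3,-1]
  r2 -= 0·r0 → [0,9,12,1]
  r3 -= 0·r0 → [0,-6,-12,-1]
  r2 -= -3·r1 → [0,0,3,-2]
  r3 -= 2·r1 → [0,0,-6,1]
  r3 -= -2·r2 → [0,0,0,-3]

L=[[1,0,0,0],[-3,1,0,0],[0,-3,1,0],[0,2,-2,1]] U=[[2,-2,-2,0],[0,-3,-3,-1],[0,0,3,-2],[0,0,0,-3]]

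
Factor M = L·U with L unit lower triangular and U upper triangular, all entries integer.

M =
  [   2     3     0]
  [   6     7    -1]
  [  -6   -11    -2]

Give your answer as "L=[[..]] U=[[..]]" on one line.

L=[[1,0,0],[3,1,0],[-3,1,1]] U=[[2,3,0],[0,-2,-1],[0,0,-1]]

  R1 -= 3·R0 → [0,-2,-1]
  R2 -= -3·R0 → [0,-2,-2]
  R2 -= 1·R1 → [0,0,-1]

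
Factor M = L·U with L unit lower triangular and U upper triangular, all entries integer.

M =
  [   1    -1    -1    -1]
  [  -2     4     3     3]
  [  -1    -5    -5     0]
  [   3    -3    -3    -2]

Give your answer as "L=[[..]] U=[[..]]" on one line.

  R1 -= -2·R0 → [0,2,1,1]
  R2 -= -1·R0 → [0,-6,-6,-1]
  R3 -= 3·R0 → [0,0,0,1]
  R2 -= -3·R1 → [0,0,-3,2]
  R3 -= 0·R1 → [0,0,0,1]
  R3 -= 0·R2 → [0,0,0,1]

L=[[1,0,0,0],[-2,1,0,0],[-1,-3,1,0],[3,0,0,1]] U=[[1,-1,-1,-1],[0,2,1,1],[0,0,-3,2],[0,0,0,1]]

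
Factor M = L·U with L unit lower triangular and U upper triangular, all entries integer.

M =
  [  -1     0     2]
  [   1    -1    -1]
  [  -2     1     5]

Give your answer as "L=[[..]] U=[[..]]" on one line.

L=[[1,0,0],[-1,1,0],[2,-1,1]] U=[[-1,0,2],[0,-1,1],[0,0,2]]

  row1 -= -1·row0 → [0,-1,1]
  row2 -= 2·row0 → [0,1,1]
  row2 -= -1·row1 → [0,0,2]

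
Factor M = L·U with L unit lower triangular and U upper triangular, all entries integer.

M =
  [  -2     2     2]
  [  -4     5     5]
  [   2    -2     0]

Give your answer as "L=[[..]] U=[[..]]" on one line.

  r1 -= 2·r0 → [0,1,1]
  r2 -= -1·r0 → [0,0,2]
  r2 -= 0·r1 → [0,0,2]

L=[[1,0,0],[2,1,0],[-1,0,1]] U=[[-2,2,2],[0,1,1],[0,0,2]]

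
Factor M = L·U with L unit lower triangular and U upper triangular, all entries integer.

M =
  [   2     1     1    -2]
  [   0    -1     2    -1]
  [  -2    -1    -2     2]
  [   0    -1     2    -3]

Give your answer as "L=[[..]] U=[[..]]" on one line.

  R1 -= 0·R0 → [0,-1,2,-1]
  R2 -= -1·R0 → [0,0,-1,0]
  R3 -= 0·R0 → [0,-1,2,-3]
  R2 -= 0·R1 → [0,0,-1,0]
  R3 -= 1·R1 → [0,0,0,-2]
  R3 -= 0·R2 → [0,0,0,-2]

L=[[1,0,0,0],[0,1,0,0],[-1,0,1,0],[0,1,0,1]] U=[[2,1,1,-2],[0,-1,2,-1],[0,0,-1,0],[0,0,0,-2]]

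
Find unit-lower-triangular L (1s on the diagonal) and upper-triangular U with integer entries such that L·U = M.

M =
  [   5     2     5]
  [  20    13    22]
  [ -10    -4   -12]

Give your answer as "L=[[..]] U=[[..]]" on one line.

  r1 -= 4·r0 → [0,5,2]
  r2 -= -2·r0 → [0,0,-2]
  r2 -= 0·r1 → [0,0,-2]

L=[[1,0,0],[4,1,0],[-2,0,1]] U=[[5,2,5],[0,5,2],[0,0,-2]]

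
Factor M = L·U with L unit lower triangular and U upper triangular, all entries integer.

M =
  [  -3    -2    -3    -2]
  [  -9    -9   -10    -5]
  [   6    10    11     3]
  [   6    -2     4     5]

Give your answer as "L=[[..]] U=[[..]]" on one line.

  R1 -= 3·R0 → [0,-3,-1,1]
  R2 -= -2·R0 → [0,6,5,-1]
  R3 -= -2·R0 → [0,-6,-2,1]
  R2 -= -2·R1 → [0,0,3,1]
  R3 -= 2·R1 → [0,0,0,-1]
  R3 -= 0·R2 → [0,0,0,-1]

L=[[1,0,0,0],[3,1,0,0],[-2,-2,1,0],[-2,2,0,1]] U=[[-3,-2,-3,-2],[0,-3,-1,1],[0,0,3,1],[0,0,0,-1]]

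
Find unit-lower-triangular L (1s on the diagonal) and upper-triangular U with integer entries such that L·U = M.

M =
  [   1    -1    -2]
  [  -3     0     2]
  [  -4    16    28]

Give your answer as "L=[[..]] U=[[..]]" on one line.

  row1 -= -3·row0 → [0,-3,-4]
  row2 -= -4·row0 → [0,12,20]
  row2 -= -4·row1 → [0,0,4]

L=[[1,0,0],[-3,1,0],[-4,-4,1]] U=[[1,-1,-2],[0,-3,-4],[0,0,4]]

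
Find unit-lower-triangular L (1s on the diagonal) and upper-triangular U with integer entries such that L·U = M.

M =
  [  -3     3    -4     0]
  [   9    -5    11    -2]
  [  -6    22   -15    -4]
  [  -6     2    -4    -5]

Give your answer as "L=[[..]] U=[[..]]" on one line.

L=[[1,0,0,0],[-3,1,0,0],[2,4,1,0],[2,-1,-1,1]] U=[[-3,3,-4,0],[0,4,-1,-2],[0,0,-3,4],[0,0,0,-3]]

  r1 -= -3·r0 → [0,4,-1,-2]
  r2 -= 2·r0 → [0,16,-7,-4]
  r3 -= 2·r0 → [0,-4,4,-5]
  r2 -= 4·r1 → [0,0,-3,4]
  r3 -= -1·r1 → [0,0,3,-7]
  r3 -= -1·r2 → [0,0,0,-3]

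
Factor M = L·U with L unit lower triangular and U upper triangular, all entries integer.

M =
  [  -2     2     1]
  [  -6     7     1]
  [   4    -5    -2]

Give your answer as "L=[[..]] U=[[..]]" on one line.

L=[[1,0,0],[3,1,0],[-2,-1,1]] U=[[-2,2,1],[0,1,-2],[0,0,-2]]

  R1 -= 3·R0 → [0,1,-2]
  R2 -= -2·R0 → [0,-1,0]
  R2 -= -1·R1 → [0,0,-2]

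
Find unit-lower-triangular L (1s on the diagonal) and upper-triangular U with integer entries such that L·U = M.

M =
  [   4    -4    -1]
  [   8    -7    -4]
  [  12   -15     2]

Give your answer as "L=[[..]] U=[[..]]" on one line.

L=[[1,0,0],[2,1,0],[3,-3,1]] U=[[4,-4,-1],[0,1,-2],[0,0,-1]]

  R1 -= 2·R0 → [0,1,-2]
  R2 -= 3·R0 → [0,-3,5]
  R2 -= -3·R1 → [0,0,-1]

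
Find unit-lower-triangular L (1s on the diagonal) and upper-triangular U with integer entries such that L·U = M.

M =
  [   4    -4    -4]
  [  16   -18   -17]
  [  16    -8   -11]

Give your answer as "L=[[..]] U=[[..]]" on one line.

  R1 -= 4·R0 → [0,-2,-1]
  R2 -= 4·R0 → [0,8,5]
  R2 -= -4·R1 → [0,0,1]

L=[[1,0,0],[4,1,0],[4,-4,1]] U=[[4,-4,-4],[0,-2,-1],[0,0,1]]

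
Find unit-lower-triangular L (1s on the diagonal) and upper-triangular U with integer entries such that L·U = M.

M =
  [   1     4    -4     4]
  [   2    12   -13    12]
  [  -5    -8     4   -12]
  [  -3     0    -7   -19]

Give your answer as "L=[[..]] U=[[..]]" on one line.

L=[[1,0,0,0],[2,1,0,0],[-5,3,1,0],[-3,3,4,1]] U=[[1,4,-4,4],[0,4,-5,4],[0,0,-1,-4],[0,0,0,-3]]

  r1 -= 2·r0 → [0,4,-5,4]
  r2 -= -5·r0 → [0,12,-16,8]
  r3 -= -3·r0 → [0,12,-19,-7]
  r2 -= 3·r1 → [0,0,-1,-4]
  r3 -= 3·r1 → [0,0,-4,-19]
  r3 -= 4·r2 → [0,0,0,-3]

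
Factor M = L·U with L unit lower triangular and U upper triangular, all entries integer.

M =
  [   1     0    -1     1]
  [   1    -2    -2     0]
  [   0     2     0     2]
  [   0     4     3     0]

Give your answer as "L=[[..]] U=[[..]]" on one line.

  row1 -= 1·row0 → [0,-2,-1,-1]
  row2 -= 0·row0 → [0,2,0,2]
  row3 -= 0·row0 → [0,4,3,0]
  row2 -= -1·row1 → [0,0,-1,1]
  row3 -= -2·row1 → [0,0,1,-2]
  row3 -= -1·row2 → [0,0,0,-1]

L=[[1,0,0,0],[1,1,0,0],[0,-1,1,0],[0,-2,-1,1]] U=[[1,0,-1,1],[0,-2,-1,-1],[0,0,-1,1],[0,0,0,-1]]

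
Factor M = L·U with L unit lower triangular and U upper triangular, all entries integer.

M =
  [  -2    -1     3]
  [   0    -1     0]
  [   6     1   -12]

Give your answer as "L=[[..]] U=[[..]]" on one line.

L=[[1,0,0],[0,1,0],[-3,2,1]] U=[[-2,-1,3],[0,-1,0],[0,0,-3]]

  r1 -= 0·r0 → [0,-1,0]
  r2 -= -3·r0 → [0,-2,-3]
  r2 -= 2·r1 → [0,0,-3]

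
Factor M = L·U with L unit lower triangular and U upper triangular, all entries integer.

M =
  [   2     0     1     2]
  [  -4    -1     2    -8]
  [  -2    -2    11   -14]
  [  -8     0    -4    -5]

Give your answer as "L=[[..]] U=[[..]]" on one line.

  r1 -= -2·r0 → [0,-1,4,-4]
  r2 -= -1·r0 → [0,-2,12,-12]
  r3 -= -4·r0 → [0,0,0,3]
  r2 -= 2·r1 → [0,0,4,-4]
  r3 -= 0·r1 → [0,0,0,3]
  r3 -= 0·r2 → [0,0,0,3]

L=[[1,0,0,0],[-2,1,0,0],[-1,2,1,0],[-4,0,0,1]] U=[[2,0,1,2],[0,-1,4,-4],[0,0,4,-4],[0,0,0,3]]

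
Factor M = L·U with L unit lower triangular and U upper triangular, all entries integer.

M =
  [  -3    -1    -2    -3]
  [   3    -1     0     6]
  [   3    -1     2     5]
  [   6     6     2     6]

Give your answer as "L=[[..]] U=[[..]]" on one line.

  row1 -= -1·row0 → [0,-2,-2,3]
  row2 -= -1·row0 → [0,-2,0,2]
  row3 -= -2·row0 → [0,4,-2,0]
  row2 -= 1·row1 → [0,0,2,-1]
  row3 -= -2·row1 → [0,0,-6,6]
  row3 -= -3·row2 → [0,0,0,3]

L=[[1,0,0,0],[-1,1,0,0],[-1,1,1,0],[-2,-2,-3,1]] U=[[-3,-1,-2,-3],[0,-2,-2,3],[0,0,2,-1],[0,0,0,3]]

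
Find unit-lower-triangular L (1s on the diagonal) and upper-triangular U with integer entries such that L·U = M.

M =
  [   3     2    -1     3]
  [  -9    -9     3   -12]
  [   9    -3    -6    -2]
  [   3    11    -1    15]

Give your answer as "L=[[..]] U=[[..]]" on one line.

  r1 -= -3·r0 → [0,-3,0,-3]
  r2 -= 3·r0 → [0,-9,-3,-11]
  r3 -= 1·r0 → [0,9,0,12]
  r2 -= 3·r1 → [0,0,-3,-2]
  r3 -= -3·r1 → [0,0,0,3]
  r3 -= 0·r2 → [0,0,0,3]

L=[[1,0,0,0],[-3,1,0,0],[3,3,1,0],[1,-3,0,1]] U=[[3,2,-1,3],[0,-3,0,-3],[0,0,-3,-2],[0,0,0,3]]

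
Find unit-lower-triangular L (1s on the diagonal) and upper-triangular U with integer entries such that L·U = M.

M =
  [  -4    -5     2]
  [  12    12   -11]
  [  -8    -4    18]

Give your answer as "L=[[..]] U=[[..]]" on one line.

L=[[1,0,0],[-3,1,0],[2,-2,1]] U=[[-4,-5,2],[0,-3,-5],[0,0,4]]

  row1 -= -3·row0 → [0,-3,-5]
  row2 -= 2·row0 → [0,6,14]
  row2 -= -2·row1 → [0,0,4]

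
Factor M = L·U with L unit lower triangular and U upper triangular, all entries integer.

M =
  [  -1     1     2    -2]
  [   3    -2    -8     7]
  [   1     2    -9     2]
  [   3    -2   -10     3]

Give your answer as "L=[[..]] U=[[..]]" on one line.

L=[[1,0,0,0],[-3,1,0,0],[-1,3,1,0],[-3,1,2,1]] U=[[-1,1,2,-2],[0,1,-2,1],[0,0,-1,-3],[0,0,0,2]]

  R1 -= -3·R0 → [0,1,-2,1]
  R2 -= -1·R0 → [0,3,-7,0]
  R3 -= -3·R0 → [0,1,-4,-3]
  R2 -= 3·R1 → [0,0,-1,-3]
  R3 -= 1·R1 → [0,0,-2,-4]
  R3 -= 2·R2 → [0,0,0,2]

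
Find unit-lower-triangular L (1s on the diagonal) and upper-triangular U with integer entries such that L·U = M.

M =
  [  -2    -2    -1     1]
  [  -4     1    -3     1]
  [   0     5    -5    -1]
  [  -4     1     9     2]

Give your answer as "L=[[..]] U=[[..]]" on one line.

  r1 -= 2·r0 → [0,5,-1,-1]
  r2 -= 0·r0 → [0,5,-5,-1]
  r3 -= 2·r0 → [0,5,11,0]
  r2 -= 1·r1 → [0,0,-4,0]
  r3 -= 1·r1 → [0,0,12,1]
  r3 -= -3·r2 → [0,0,0,1]

L=[[1,0,0,0],[2,1,0,0],[0,1,1,0],[2,1,-3,1]] U=[[-2,-2,-1,1],[0,5,-1,-1],[0,0,-4,0],[0,0,0,1]]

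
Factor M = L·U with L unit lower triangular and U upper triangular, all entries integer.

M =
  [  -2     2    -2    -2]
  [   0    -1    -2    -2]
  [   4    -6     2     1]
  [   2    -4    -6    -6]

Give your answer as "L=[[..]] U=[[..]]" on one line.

  R1 -= 0·R0 → [0,-1,-2,-2]
  R2 -= -2·R0 → [0,-2,-2,-3]
  R3 -= -1·R0 → [0,-2,-8,-8]
  R2 -= 2·R1 → [0,0,2,1]
  R3 -= 2·R1 → [0,0,-4,-4]
  R3 -= -2·R2 → [0,0,0,-2]

L=[[1,0,0,0],[0,1,0,0],[-2,2,1,0],[-1,2,-2,1]] U=[[-2,2,-2,-2],[0,-1,-2,-2],[0,0,2,1],[0,0,0,-2]]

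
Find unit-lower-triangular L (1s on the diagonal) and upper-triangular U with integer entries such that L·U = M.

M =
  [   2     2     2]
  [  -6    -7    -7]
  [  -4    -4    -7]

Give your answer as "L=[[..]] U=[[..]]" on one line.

  R1 -= -3·R0 → [0,-1,-1]
  R2 -= -2·R0 → [0,0,-3]
  R2 -= 0·R1 → [0,0,-3]

L=[[1,0,0],[-3,1,0],[-2,0,1]] U=[[2,2,2],[0,-1,-1],[0,0,-3]]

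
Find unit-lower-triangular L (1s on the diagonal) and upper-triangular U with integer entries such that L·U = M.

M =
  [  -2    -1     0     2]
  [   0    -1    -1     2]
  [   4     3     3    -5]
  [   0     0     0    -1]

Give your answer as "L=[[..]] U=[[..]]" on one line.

L=[[1,0,0,0],[0,1,0,0],[-2,-1,1,0],[0,0,0,1]] U=[[-2,-1,0,2],[0,-1,-1,2],[0,0,2,1],[0,0,0,-1]]

  row1 -= 0·row0 → [0,-1,-1,2]
  row2 -= -2·row0 → [0,1,3,-1]
  row3 -= 0·row0 → [0,0,0,-1]
  row2 -= -1·row1 → [0,0,2,1]
  row3 -= 0·row1 → [0,0,0,-1]
  row3 -= 0·row2 → [0,0,0,-1]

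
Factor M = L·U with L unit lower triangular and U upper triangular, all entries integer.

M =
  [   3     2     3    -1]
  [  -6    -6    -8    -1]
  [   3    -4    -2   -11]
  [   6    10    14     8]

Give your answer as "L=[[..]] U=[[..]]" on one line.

  row1 -= -2·row0 → [0,-2,-2,-3]
  row2 -= 1·row0 → [0,-6,-5,-10]
  row3 -= 2·row0 → [0,6,8,10]
  row2 -= 3·row1 → [0,0,1,-1]
  row3 -= -3·row1 → [0,0,2,1]
  row3 -= 2·row2 → [0,0,0,3]

L=[[1,0,0,0],[-2,1,0,0],[1,3,1,0],[2,-3,2,1]] U=[[3,2,3,-1],[0,-2,-2,-3],[0,0,1,-1],[0,0,0,3]]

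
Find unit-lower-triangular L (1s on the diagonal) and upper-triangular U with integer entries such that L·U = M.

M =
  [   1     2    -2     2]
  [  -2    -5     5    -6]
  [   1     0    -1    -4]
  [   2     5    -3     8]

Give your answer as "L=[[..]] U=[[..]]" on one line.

L=[[1,0,0,0],[-2,1,0,0],[1,2,1,0],[2,-1,-2,1]] U=[[1,2,-2,2],[0,-1,1,-2],[0,0,-1,-2],[0,0,0,-2]]

  R1 -= -2·R0 → [0,-1,1,-2]
  R2 -= 1·R0 → [0,-2,1,-6]
  R3 -= 2·R0 → [0,1,1,4]
  R2 -= 2·R1 → [0,0,-1,-2]
  R3 -= -1·R1 → [0,0,2,2]
  R3 -= -2·R2 → [0,0,0,-2]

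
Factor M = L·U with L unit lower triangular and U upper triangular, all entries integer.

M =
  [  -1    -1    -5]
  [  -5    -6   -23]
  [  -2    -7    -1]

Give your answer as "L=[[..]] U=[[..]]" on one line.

L=[[1,0,0],[5,1,0],[2,5,1]] U=[[-1,-1,-5],[0,-1,2],[0,0,-1]]

  r1 -= 5·r0 → [0,-1,2]
  r2 -= 2·r0 → [0,-5,9]
  r2 -= 5·r1 → [0,0,-1]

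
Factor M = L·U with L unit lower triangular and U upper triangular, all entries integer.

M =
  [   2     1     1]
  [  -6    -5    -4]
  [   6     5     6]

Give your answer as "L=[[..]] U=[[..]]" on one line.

L=[[1,0,0],[-3,1,0],[3,-1,1]] U=[[2,1,1],[0,-2,-1],[0,0,2]]

  r1 -= -3·r0 → [0,-2,-1]
  r2 -= 3·r0 → [0,2,3]
  r2 -= -1·r1 → [0,0,2]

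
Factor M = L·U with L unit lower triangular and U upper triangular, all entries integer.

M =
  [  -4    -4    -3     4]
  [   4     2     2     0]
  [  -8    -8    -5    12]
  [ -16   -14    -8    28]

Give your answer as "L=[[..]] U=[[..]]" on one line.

L=[[1,0,0,0],[-1,1,0,0],[2,0,1,0],[4,-1,3,1]] U=[[-4,-4,-3,4],[0,-2,-1,4],[0,0,1,4],[0,0,0,4]]

  row1 -= -1·row0 → [0,-2,-1,4]
  row2 -= 2·row0 → [0,0,1,4]
  row3 -= 4·row0 → [0,2,4,12]
  row2 -= 0·row1 → [0,0,1,4]
  row3 -= -1·row1 → [0,0,3,16]
  row3 -= 3·row2 → [0,0,0,4]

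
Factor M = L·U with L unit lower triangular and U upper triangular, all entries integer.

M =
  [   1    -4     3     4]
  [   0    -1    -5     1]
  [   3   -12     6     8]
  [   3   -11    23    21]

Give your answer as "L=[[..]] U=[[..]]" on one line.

L=[[1,0,0,0],[0,1,0,0],[3,0,1,0],[3,-1,-3,1]] U=[[1,-4,3,4],[0,-1,-5,1],[0,0,-3,-4],[0,0,0,-2]]

  row1 -= 0·row0 → [0,-1,-5,1]
  row2 -= 3·row0 → [0,0,-3,-4]
  row3 -= 3·row0 → [0,1,14,9]
  row2 -= 0·row1 → [0,0,-3,-4]
  row3 -= -1·row1 → [0,0,9,10]
  row3 -= -3·row2 → [0,0,0,-2]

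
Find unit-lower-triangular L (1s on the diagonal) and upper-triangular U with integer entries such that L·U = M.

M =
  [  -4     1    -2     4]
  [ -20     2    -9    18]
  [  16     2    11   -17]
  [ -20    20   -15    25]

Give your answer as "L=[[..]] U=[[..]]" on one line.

  R1 -= 5·R0 → [0,-3,1,-2]
  R2 -= -4·R0 → [0,6,3,-1]
  R3 -= 5·R0 → [0,15,-5,5]
  R2 -= -2·R1 → [0,0,5,-5]
  R3 -= -5·R1 → [0,0,0,-5]
  R3 -= 0·R2 → [0,0,0,-5]

L=[[1,0,0,0],[5,1,0,0],[-4,-2,1,0],[5,-5,0,1]] U=[[-4,1,-2,4],[0,-3,1,-2],[0,0,5,-5],[0,0,0,-5]]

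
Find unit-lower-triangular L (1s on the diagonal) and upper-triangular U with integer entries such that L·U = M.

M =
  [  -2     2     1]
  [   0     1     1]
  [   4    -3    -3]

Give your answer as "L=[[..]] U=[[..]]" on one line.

L=[[1,0,0],[0,1,0],[-2,1,1]] U=[[-2,2,1],[0,1,1],[0,0,-2]]

  r1 -= 0·r0 → [0,1,1]
  r2 -= -2·r0 → [0,1,-1]
  r2 -= 1·r1 → [0,0,-2]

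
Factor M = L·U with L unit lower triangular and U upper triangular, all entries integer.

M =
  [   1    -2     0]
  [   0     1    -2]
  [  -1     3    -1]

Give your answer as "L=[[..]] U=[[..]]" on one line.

  R1 -= 0·R0 → [0,1,-2]
  R2 -= -1·R0 → [0,1,-1]
  R2 -= 1·R1 → [0,0,1]

L=[[1,0,0],[0,1,0],[-1,1,1]] U=[[1,-2,0],[0,1,-2],[0,0,1]]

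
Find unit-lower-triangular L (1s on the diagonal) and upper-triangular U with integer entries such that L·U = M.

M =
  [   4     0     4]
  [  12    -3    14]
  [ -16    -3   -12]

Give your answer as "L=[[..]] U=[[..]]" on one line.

  R1 -= 3·R0 → [0,-3,2]
  R2 -= -4·R0 → [0,-3,4]
  R2 -= 1·R1 → [0,0,2]

L=[[1,0,0],[3,1,0],[-4,1,1]] U=[[4,0,4],[0,-3,2],[0,0,2]]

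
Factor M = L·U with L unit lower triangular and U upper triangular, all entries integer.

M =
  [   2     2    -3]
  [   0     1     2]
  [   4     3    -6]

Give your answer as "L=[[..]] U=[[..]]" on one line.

  R1 -= 0·R0 → [0,1,2]
  R2 -= 2·R0 → [0,-1,0]
  R2 -= -1·R1 → [0,0,2]

L=[[1,0,0],[0,1,0],[2,-1,1]] U=[[2,2,-3],[0,1,2],[0,0,2]]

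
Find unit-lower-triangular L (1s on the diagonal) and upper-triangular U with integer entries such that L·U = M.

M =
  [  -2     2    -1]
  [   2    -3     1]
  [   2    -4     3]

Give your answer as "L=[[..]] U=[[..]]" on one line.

  r1 -= -1·r0 → [0,-1,0]
  r2 -= -1·r0 → [0,-2,2]
  r2 -= 2·r1 → [0,0,2]

L=[[1,0,0],[-1,1,0],[-1,2,1]] U=[[-2,2,-1],[0,-1,0],[0,0,2]]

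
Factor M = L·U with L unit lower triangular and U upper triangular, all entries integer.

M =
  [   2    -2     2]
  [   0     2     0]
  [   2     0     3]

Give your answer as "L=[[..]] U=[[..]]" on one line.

L=[[1,0,0],[0,1,0],[1,1,1]] U=[[2,-2,2],[0,2,0],[0,0,1]]

  r1 -= 0·r0 → [0,2,0]
  r2 -= 1·r0 → [0,2,1]
  r2 -= 1·r1 → [0,0,1]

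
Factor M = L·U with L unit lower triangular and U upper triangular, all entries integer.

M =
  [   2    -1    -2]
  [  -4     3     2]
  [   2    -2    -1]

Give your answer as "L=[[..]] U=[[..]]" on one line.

L=[[1,0,0],[-2,1,0],[1,-1,1]] U=[[2,-1,-2],[0,1,-2],[0,0,-1]]

  row1 -= -2·row0 → [0,1,-2]
  row2 -= 1·row0 → [0,-1,1]
  row2 -= -1·row1 → [0,0,-1]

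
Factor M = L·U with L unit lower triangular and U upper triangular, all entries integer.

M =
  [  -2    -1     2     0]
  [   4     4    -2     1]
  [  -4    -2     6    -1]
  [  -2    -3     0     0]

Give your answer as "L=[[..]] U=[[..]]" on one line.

  row1 -= -2·row0 → [0,2,2,1]
  row2 -= 2·row0 → [0,0,2,-1]
  row3 -= 1·row0 → [0,-2,-2,0]
  row2 -= 0·row1 → [0,0,2,-1]
  row3 -= -1·row1 → [0,0,0,1]
  row3 -= 0·row2 → [0,0,0,1]

L=[[1,0,0,0],[-2,1,0,0],[2,0,1,0],[1,-1,0,1]] U=[[-2,-1,2,0],[0,2,2,1],[0,0,2,-1],[0,0,0,1]]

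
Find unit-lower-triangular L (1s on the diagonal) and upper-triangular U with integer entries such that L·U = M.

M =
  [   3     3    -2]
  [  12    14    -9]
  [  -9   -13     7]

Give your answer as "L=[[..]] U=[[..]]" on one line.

  R1 -= 4·R0 → [0,2,-1]
  R2 -= -3·R0 → [0,-4,1]
  R2 -= -2·R1 → [0,0,-1]

L=[[1,0,0],[4,1,0],[-3,-2,1]] U=[[3,3,-2],[0,2,-1],[0,0,-1]]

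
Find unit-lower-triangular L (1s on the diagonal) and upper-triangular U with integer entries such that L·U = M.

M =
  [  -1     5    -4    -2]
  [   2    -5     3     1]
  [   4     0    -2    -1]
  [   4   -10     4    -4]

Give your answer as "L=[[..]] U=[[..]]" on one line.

L=[[1,0,0,0],[-2,1,0,0],[-4,4,1,0],[-4,2,-1,1]] U=[[-1,5,-4,-2],[0,5,-5,-3],[0,0,2,3],[0,0,0,-3]]

  row1 -= -2·row0 → [0,5,-5,-3]
  row2 -= -4·row0 → [0,20,-18,-9]
  row3 -= -4·row0 → [0,10,-12,-12]
  row2 -= 4·row1 → [0,0,2,3]
  row3 -= 2·row1 → [0,0,-2,-6]
  row3 -= -1·row2 → [0,0,0,-3]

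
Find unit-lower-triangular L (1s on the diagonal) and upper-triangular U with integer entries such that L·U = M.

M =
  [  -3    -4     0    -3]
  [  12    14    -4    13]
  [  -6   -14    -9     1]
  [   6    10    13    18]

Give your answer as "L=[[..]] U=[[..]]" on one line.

L=[[1,0,0,0],[-4,1,0,0],[2,3,1,0],[-2,-1,3,1]] U=[[-3,-4,0,-3],[0,-2,-4,1],[0,0,3,4],[0,0,0,1]]

  r1 -= -4·r0 → [0,-2,-4,1]
  r2 -= 2·r0 → [0,-6,-9,7]
  r3 -= -2·r0 → [0,2,13,12]
  r2 -= 3·r1 → [0,0,3,4]
  r3 -= -1·r1 → [0,0,9,13]
  r3 -= 3·r2 → [0,0,0,1]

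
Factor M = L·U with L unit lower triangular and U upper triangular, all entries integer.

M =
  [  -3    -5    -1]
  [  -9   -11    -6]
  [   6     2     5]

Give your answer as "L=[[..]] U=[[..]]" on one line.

  row1 -= 3·row0 → [0,4,-3]
  row2 -= -2·row0 → [0,-8,3]
  row2 -= -2·row1 → [0,0,-3]

L=[[1,0,0],[3,1,0],[-2,-2,1]] U=[[-3,-5,-1],[0,4,-3],[0,0,-3]]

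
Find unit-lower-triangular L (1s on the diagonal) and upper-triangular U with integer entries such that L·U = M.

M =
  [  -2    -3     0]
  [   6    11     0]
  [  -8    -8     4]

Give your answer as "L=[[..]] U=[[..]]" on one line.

L=[[1,0,0],[-3,1,0],[4,2,1]] U=[[-2,-3,0],[0,2,0],[0,0,4]]

  r1 -= -3·r0 → [0,2,0]
  r2 -= 4·r0 → [0,4,4]
  r2 -= 2·r1 → [0,0,4]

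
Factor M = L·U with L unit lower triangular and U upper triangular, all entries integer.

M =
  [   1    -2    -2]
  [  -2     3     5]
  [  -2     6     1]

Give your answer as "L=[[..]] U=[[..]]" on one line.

L=[[1,0,0],[-2,1,0],[-2,-2,1]] U=[[1,-2,-2],[0,-1,1],[0,0,-1]]

  R1 -= -2·R0 → [0,-1,1]
  R2 -= -2·R0 → [0,2,-3]
  R2 -= -2·R1 → [0,0,-1]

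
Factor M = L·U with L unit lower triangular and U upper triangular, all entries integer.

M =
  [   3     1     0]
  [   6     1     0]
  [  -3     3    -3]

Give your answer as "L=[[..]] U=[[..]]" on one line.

  R1 -= 2·R0 → [0,-1,0]
  R2 -= -1·R0 → [0,4,-3]
  R2 -= -4·R1 → [0,0,-3]

L=[[1,0,0],[2,1,0],[-1,-4,1]] U=[[3,1,0],[0,-1,0],[0,0,-3]]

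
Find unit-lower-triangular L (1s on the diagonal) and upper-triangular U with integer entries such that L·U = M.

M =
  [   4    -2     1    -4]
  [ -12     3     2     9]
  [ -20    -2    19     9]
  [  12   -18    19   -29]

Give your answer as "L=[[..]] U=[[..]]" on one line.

L=[[1,0,0,0],[-3,1,0,0],[-5,4,1,0],[3,4,-1,1]] U=[[4,-2,1,-4],[0,-3,5,-3],[0,0,4,1],[0,0,0,-4]]

  row1 -= -3·row0 → [0,-3,5,-3]
  row2 -= -5·row0 → [0,-12,24,-11]
  row3 -= 3·row0 → [0,-12,16,-17]
  row2 -= 4·row1 → [0,0,4,1]
  row3 -= 4·row1 → [0,0,-4,-5]
  row3 -= -1·row2 → [0,0,0,-4]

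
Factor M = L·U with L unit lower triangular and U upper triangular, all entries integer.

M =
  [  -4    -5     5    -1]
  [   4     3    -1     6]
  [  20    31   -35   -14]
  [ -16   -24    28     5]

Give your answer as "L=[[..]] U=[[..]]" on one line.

  row1 -= -1·row0 → [0,-2,4,5]
  row2 -= -5·row0 → [0,6,-10,-19]
  row3 -= 4·row0 → [0,-4,8,9]
  row2 -= -3·row1 → [0,0,2,-4]
  row3 -= 2·row1 → [0,0,0,-1]
  row3 -= 0·row2 → [0,0,0,-1]

L=[[1,0,0,0],[-1,1,0,0],[-5,-3,1,0],[4,2,0,1]] U=[[-4,-5,5,-1],[0,-2,4,5],[0,0,2,-4],[0,0,0,-1]]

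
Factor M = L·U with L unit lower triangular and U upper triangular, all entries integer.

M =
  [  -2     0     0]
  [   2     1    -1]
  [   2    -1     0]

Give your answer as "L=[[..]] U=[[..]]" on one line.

  row1 -= -1·row0 → [0,1,-1]
  row2 -= -1·row0 → [0,-1,0]
  row2 -= -1·row1 → [0,0,-1]

L=[[1,0,0],[-1,1,0],[-1,-1,1]] U=[[-2,0,0],[0,1,-1],[0,0,-1]]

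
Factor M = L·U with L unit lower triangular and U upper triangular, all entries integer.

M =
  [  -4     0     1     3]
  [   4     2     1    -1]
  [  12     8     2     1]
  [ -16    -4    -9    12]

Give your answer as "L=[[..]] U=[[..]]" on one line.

  row1 -= -1·row0 → [0,2,2,2]
  row2 -= -3·row0 → [0,8,5,10]
  row3 -= 4·row0 → [0,-4,-13,0]
  row2 -= 4·row1 → [0,0,-3,2]
  row3 -= -2·row1 → [0,0,-9,4]
  row3 -= 3·row2 → [0,0,0,-2]

L=[[1,0,0,0],[-1,1,0,0],[-3,4,1,0],[4,-2,3,1]] U=[[-4,0,1,3],[0,2,2,2],[0,0,-3,2],[0,0,0,-2]]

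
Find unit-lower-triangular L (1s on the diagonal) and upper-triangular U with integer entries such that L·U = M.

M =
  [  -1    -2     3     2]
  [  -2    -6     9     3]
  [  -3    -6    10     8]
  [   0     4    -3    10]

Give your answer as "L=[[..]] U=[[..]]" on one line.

L=[[1,0,0,0],[2,1,0,0],[3,0,1,0],[0,-2,3,1]] U=[[-1,-2,3,2],[0,-2,3,-1],[0,0,1,2],[0,0,0,2]]

  R1 -= 2·R0 → [0,-2,3,-1]
  R2 -= 3·R0 → [0,0,1,2]
  R3 -= 0·R0 → [0,4,-3,10]
  R2 -= 0·R1 → [0,0,1,2]
  R3 -= -2·R1 → [0,0,3,8]
  R3 -= 3·R2 → [0,0,0,2]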